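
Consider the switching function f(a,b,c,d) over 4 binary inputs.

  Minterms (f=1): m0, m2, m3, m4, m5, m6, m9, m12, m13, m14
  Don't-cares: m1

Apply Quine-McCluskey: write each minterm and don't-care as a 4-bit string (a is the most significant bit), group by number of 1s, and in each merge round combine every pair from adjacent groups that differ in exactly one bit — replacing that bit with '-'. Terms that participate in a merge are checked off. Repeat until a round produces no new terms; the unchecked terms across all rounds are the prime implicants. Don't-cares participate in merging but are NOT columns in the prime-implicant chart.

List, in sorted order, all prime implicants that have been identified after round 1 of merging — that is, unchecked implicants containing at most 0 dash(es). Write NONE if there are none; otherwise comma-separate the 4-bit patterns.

NONE

size-2^0 implicants → 0000(✓)  0001(✓)  0010(✓)  0011(✓)  0100(✓)  0101(✓)  0110(✓)  1001(✓)  1100(✓)  1101(✓)  1110(✓)
size-2^1 implicants → -001(✓)  -100(✓)  -101(✓)  -110(✓)  0-00(✓)  0-01(✓)  0-10(✓)  00-0(✓)  00-1(✓)  000-(✓)  001-(✓)  01-0(✓)  010-(✓)  1-01(✓)  11-0(✓)  110-(✓)
size-2^2 implicants → --01  -1-0  -10-  0--0  0-0-  00--
Unchecked terms (primes): --01, -1-0, -10-, 0--0, 0-0-, 00--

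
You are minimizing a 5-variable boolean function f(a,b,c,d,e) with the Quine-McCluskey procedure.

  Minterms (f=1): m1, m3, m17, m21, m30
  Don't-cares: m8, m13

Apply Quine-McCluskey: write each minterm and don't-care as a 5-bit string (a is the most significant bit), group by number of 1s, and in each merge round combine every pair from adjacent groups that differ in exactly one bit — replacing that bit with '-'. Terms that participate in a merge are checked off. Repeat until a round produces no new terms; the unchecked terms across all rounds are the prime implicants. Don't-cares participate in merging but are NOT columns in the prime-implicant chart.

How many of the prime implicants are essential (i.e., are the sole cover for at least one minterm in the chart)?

3

size-2^0 implicants → 00001(✓)  00011(✓)  01000  01101  10001(✓)  10101(✓)  11110
size-2^1 implicants → -0001  000-1  10-01
Unchecked terms (primes): -0001, 000-1, 01000, 01101, 10-01, 11110
Minterm coverage:
  m1 ⊆ -0001,000-1
  m3 ⊆ 000-1 [E]
  m17 ⊆ -0001,10-01
  m21 ⊆ 10-01 [E]
  m30 ⊆ 11110 [E]
E = {000-1, 10-01, 11110}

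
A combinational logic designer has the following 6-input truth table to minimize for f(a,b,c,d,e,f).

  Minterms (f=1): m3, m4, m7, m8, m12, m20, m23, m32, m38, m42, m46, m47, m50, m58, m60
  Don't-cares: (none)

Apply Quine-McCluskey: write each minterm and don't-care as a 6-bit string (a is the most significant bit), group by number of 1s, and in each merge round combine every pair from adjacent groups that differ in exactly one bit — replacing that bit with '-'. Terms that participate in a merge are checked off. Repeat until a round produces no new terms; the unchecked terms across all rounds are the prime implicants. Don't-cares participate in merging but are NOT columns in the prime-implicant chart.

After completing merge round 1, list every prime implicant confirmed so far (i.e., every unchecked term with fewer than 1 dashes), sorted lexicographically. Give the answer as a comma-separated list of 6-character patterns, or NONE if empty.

100000, 111100

[col 0] 000011*, 000100*, 000111*, 001000*, 001100*, 010100*, 010111*, 100000, 100110*, 101010*, 101110*, 101111*, 110010*, 111010*, 111100
[col 1] 0-0100, 0-0111, 00-100, 000-11, 001-00, 1-1010, 10-110, 101-10, 10111-, 11-010
Prime implicants: 0-0100, 0-0111, 00-100, 000-11, 001-00, 1-1010, 10-110, 100000, 101-10, 10111-, 11-010, 111100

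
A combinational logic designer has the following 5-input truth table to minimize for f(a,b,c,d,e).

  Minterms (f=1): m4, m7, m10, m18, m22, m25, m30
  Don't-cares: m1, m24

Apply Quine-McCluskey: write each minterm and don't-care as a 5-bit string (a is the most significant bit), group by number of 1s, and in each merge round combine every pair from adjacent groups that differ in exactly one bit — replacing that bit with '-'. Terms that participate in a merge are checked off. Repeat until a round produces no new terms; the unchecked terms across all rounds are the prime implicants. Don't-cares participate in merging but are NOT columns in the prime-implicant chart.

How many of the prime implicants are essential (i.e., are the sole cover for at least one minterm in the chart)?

size-2^0 implicants → 00001  00100  00111  01010  10010(✓)  10110(✓)  11000(✓)  11001(✓)  11110(✓)
size-2^1 implicants → 1-110  10-10  1100-
Unchecked terms (primes): 00001, 00100, 00111, 01010, 1-110, 10-10, 1100-
Minterm coverage:
  m4 ⊆ 00100 [E]
  m7 ⊆ 00111 [E]
  m10 ⊆ 01010 [E]
  m18 ⊆ 10-10 [E]
  m22 ⊆ 1-110,10-10
  m25 ⊆ 1100- [E]
  m30 ⊆ 1-110 [E]
E = {00100, 00111, 01010, 1-110, 10-10, 1100-}

6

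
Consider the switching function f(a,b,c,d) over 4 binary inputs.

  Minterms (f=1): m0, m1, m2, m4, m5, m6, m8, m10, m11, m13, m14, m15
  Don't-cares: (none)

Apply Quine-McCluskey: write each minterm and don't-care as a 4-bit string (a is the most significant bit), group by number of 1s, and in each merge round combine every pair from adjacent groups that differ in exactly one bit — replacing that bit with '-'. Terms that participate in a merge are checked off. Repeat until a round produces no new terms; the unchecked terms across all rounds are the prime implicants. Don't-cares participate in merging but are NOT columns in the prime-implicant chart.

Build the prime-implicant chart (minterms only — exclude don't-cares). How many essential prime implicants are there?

size-2^0 implicants → 0000(✓)  0001(✓)  0010(✓)  0100(✓)  0101(✓)  0110(✓)  1000(✓)  1010(✓)  1011(✓)  1101(✓)  1110(✓)  1111(✓)
size-2^1 implicants → -000(✓)  -010(✓)  -101  -110(✓)  0-00(✓)  0-01(✓)  0-10(✓)  00-0(✓)  000-(✓)  01-0(✓)  010-(✓)  1-10(✓)  1-11(✓)  10-0(✓)  101-(✓)  11-1  111-(✓)
size-2^2 implicants → --10  -0-0  0--0  0-0-  1-1-
Unchecked terms (primes): --10, -0-0, -101, 0--0, 0-0-, 1-1-, 11-1
Minterm coverage:
  m0 ⊆ -0-0,0--0,0-0-
  m1 ⊆ 0-0- [E]
  m2 ⊆ --10,-0-0,0--0
  m4 ⊆ 0--0,0-0-
  m5 ⊆ -101,0-0-
  m6 ⊆ --10,0--0
  m8 ⊆ -0-0 [E]
  m10 ⊆ --10,-0-0,1-1-
  m11 ⊆ 1-1- [E]
  m13 ⊆ -101,11-1
  m14 ⊆ --10,1-1-
  m15 ⊆ 1-1-,11-1
E = {-0-0, 0-0-, 1-1-}

3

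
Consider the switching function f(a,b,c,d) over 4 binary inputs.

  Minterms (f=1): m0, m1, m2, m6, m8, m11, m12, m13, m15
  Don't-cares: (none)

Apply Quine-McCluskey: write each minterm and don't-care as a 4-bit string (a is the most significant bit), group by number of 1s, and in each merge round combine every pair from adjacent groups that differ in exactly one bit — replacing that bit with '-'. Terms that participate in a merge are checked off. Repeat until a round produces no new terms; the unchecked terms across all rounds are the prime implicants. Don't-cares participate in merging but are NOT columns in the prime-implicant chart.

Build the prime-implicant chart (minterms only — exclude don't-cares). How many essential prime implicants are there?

3

[col 0] 0000*, 0001*, 0010*, 0110*, 1000*, 1011*, 1100*, 1101*, 1111*
[col 1] -000, 0-10, 00-0, 000-, 1-00, 1-11, 11-1, 110-
Prime implicants: -000, 0-10, 00-0, 000-, 1-00, 1-11, 11-1, 110-
PI chart (minterm → PIs covering it):
  0 | -000,00-0,000-
  1 | 000-  (sole → essential)
  2 | 0-10,00-0
  6 | 0-10  (sole → essential)
  8 | -000,1-00
  11 | 1-11  (sole → essential)
  12 | 1-00,110-
  13 | 11-1,110-
  15 | 1-11,11-1
Essential prime implicants: 0-10, 000-, 1-11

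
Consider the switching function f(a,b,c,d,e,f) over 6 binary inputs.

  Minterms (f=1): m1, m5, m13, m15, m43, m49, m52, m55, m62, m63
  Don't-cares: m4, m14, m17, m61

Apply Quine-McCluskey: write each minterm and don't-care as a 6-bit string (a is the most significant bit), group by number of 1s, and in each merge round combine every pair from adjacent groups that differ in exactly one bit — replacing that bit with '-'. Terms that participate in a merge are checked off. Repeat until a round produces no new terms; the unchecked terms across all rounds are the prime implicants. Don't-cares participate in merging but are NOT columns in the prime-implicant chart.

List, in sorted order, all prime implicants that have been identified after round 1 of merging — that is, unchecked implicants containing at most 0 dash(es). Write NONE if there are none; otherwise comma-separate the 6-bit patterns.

101011, 110100

Round 0: 000001✓ 000100✓ 000101✓ 001101✓ 001110✓ 001111✓ 010001✓ 101011 110001✓ 110100 110111✓ 111101✓ 111110✓ 111111✓
Round 1: -10001 0-0001 00-101 000-01 00010- 0011-1 00111- 11-111 1111-1 11111-
PIs = {-10001, 0-0001, 00-101, 000-01, 00010-, 0011-1, 00111-, 101011, 11-111, 110100, 1111-1, 11111-}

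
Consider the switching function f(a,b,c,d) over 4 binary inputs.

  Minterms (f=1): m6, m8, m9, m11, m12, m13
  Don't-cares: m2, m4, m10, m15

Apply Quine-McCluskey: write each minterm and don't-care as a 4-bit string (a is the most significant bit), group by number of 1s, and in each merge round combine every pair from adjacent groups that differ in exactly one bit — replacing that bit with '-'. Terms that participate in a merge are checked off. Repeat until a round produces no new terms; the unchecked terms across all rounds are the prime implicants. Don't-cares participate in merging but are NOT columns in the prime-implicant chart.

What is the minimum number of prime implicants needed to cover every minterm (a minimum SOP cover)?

size-2^0 implicants → 0010(✓)  0100(✓)  0110(✓)  1000(✓)  1001(✓)  1010(✓)  1011(✓)  1100(✓)  1101(✓)  1111(✓)
size-2^1 implicants → -010  -100  0-10  01-0  1-00(✓)  1-01(✓)  1-11(✓)  10-0(✓)  10-1(✓)  100-(✓)  101-(✓)  11-1(✓)  110-(✓)
size-2^2 implicants → 1--1  1-0-  10--
Unchecked terms (primes): -010, -100, 0-10, 01-0, 1--1, 1-0-, 10--
Minterm coverage:
  m6 ⊆ 0-10,01-0
  m8 ⊆ 1-0-,10--
  m9 ⊆ 1--1,1-0-,10--
  m11 ⊆ 1--1,10--
  m12 ⊆ -100,1-0-
  m13 ⊆ 1--1,1-0-
(no essential prime implicants)
Petrick residual → 0-10, 1--1, 1-0-
Cover = a'cd' + ad + ac'  |cover|=3

3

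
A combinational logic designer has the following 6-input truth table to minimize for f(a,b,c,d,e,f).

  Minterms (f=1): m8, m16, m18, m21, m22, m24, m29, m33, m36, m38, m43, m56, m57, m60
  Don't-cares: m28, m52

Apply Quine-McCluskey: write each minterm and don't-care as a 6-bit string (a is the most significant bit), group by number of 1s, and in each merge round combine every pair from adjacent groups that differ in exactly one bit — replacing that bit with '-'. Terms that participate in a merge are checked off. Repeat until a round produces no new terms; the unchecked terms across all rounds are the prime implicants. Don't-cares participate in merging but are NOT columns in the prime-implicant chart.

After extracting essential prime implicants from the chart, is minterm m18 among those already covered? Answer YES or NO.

size-2^0 implicants → 001000(✓)  010000(✓)  010010(✓)  010101(✓)  010110(✓)  011000(✓)  011100(✓)  011101(✓)  100001  100100(✓)  100110(✓)  101011  110100(✓)  111000(✓)  111001(✓)  111100(✓)
size-2^1 implicants → -11000(✓)  -11100(✓)  0-1000  01-000  01-101  010-10  0100-0  011-00(✓)  01110-  1-0100  1001-0  11-100  111-00(✓)  11100-
size-2^2 implicants → -11-00
Unchecked terms (primes): -11-00, 0-1000, 01-000, 01-101, 010-10, 0100-0, 01110-, 1-0100, 100001, 1001-0, 101011, 11-100, 11100-
Minterm coverage:
  m8 ⊆ 0-1000 [E]
  m16 ⊆ 01-000,0100-0
  m18 ⊆ 010-10,0100-0
  m21 ⊆ 01-101 [E]
  m22 ⊆ 010-10 [E]
  m24 ⊆ -11-00,0-1000,01-000
  m29 ⊆ 01-101,01110-
  m33 ⊆ 100001 [E]
  m36 ⊆ 1-0100,1001-0
  m38 ⊆ 1001-0 [E]
  m43 ⊆ 101011 [E]
  m56 ⊆ -11-00,11100-
  m57 ⊆ 11100- [E]
  m60 ⊆ -11-00,11-100
E = {0-1000, 01-101, 010-10, 100001, 1001-0, 101011, 11100-}

YES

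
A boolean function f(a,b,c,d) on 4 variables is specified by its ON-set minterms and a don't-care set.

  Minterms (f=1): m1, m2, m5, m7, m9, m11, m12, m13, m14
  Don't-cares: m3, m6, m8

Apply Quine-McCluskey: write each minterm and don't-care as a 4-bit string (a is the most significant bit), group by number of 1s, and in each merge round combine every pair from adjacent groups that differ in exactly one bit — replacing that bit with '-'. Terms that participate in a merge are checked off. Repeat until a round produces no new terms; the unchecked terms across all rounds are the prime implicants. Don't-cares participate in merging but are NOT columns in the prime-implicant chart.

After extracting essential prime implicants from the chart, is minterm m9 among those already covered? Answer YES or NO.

YES

Round 0: 0001✓ 0010✓ 0011✓ 0101✓ 0110✓ 0111✓ 1000✓ 1001✓ 1011✓ 1100✓ 1101✓ 1110✓
Round 1: -001✓ -011✓ -101✓ -110 0-01✓ 0-10✓ 0-11✓ 00-1✓ 001-✓ 01-1✓ 011-✓ 1-00✓ 1-01✓ 10-1✓ 100-✓ 11-0 110-✓
Round 2: --01 -0-1 0--1 0-1- 1-0-
PIs = {--01, -0-1, -110, 0--1, 0-1-, 1-0-, 11-0}
Coverage chart:
  m1: --01,-0-1,0--1
  m2: 0-1- ←essential
  m5: --01,0--1
  m7: 0--1,0-1-
  m9: --01,-0-1,1-0-
  m11: -0-1 ←essential
  m12: 1-0-,11-0
  m13: --01,1-0-
  m14: -110,11-0
Essential: -0-1, 0-1-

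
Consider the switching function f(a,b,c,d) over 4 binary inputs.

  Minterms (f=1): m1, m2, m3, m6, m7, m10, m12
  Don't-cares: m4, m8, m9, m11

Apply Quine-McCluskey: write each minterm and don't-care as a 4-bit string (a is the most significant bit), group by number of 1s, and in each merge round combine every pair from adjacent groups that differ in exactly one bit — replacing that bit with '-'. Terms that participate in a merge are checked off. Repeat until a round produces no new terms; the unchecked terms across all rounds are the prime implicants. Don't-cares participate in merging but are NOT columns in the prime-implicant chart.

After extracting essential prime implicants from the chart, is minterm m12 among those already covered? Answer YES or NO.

NO

size-2^0 implicants → 0001(✓)  0010(✓)  0011(✓)  0100(✓)  0110(✓)  0111(✓)  1000(✓)  1001(✓)  1010(✓)  1011(✓)  1100(✓)
size-2^1 implicants → -001(✓)  -010(✓)  -011(✓)  -100  0-10(✓)  0-11(✓)  00-1(✓)  001-(✓)  01-0  011-(✓)  1-00  10-0(✓)  10-1(✓)  100-(✓)  101-(✓)
size-2^2 implicants → -0-1  -01-  0-1-  10--
Unchecked terms (primes): -0-1, -01-, -100, 0-1-, 01-0, 1-00, 10--
Minterm coverage:
  m1 ⊆ -0-1 [E]
  m2 ⊆ -01-,0-1-
  m3 ⊆ -0-1,-01-,0-1-
  m6 ⊆ 0-1-,01-0
  m7 ⊆ 0-1- [E]
  m10 ⊆ -01-,10--
  m12 ⊆ -100,1-00
E = {-0-1, 0-1-}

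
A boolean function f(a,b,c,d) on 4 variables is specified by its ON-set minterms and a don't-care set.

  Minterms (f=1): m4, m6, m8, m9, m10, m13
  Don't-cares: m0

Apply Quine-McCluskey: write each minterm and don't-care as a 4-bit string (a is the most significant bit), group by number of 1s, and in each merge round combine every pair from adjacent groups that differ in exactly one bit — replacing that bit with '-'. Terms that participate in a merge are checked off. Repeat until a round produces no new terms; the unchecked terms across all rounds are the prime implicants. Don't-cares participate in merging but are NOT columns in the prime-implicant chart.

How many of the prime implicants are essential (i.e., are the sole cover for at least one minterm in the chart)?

3

Round 0: 0000✓ 0100✓ 0110✓ 1000✓ 1001✓ 1010✓ 1101✓
Round 1: -000 0-00 01-0 1-01 10-0 100-
PIs = {-000, 0-00, 01-0, 1-01, 10-0, 100-}
Coverage chart:
  m4: 0-00,01-0
  m6: 01-0 ←essential
  m8: -000,10-0,100-
  m9: 1-01,100-
  m10: 10-0 ←essential
  m13: 1-01 ←essential
Essential: 01-0, 1-01, 10-0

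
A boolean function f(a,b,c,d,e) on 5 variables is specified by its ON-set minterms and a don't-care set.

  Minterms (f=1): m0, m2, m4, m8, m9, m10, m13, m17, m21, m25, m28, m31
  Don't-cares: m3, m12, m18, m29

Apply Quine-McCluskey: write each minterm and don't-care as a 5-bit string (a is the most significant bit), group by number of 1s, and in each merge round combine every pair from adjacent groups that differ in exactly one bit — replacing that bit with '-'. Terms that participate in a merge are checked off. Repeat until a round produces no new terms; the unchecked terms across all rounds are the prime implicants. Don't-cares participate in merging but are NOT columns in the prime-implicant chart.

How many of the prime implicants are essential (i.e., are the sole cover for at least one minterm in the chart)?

5

size-2^0 implicants → 00000(✓)  00010(✓)  00011(✓)  00100(✓)  01000(✓)  01001(✓)  01010(✓)  01100(✓)  01101(✓)  10001(✓)  10010(✓)  10101(✓)  11001(✓)  11100(✓)  11101(✓)  11111(✓)
size-2^1 implicants → -0010  -1001(✓)  -1100(✓)  -1101(✓)  0-000(✓)  0-010(✓)  0-100(✓)  00-00(✓)  000-0(✓)  0001-  01-00(✓)  01-01(✓)  010-0(✓)  0100-(✓)  0110-(✓)  1-001(✓)  1-101(✓)  10-01(✓)  11-01(✓)  111-1  1110-(✓)
size-2^2 implicants → -1-01  -110-  0--00  0-0-0  01-0-  1--01
Unchecked terms (primes): -0010, -1-01, -110-, 0--00, 0-0-0, 0001-, 01-0-, 1--01, 111-1
Minterm coverage:
  m0 ⊆ 0--00,0-0-0
  m2 ⊆ -0010,0-0-0,0001-
  m4 ⊆ 0--00 [E]
  m8 ⊆ 0--00,0-0-0,01-0-
  m9 ⊆ -1-01,01-0-
  m10 ⊆ 0-0-0 [E]
  m13 ⊆ -1-01,-110-,01-0-
  m17 ⊆ 1--01 [E]
  m21 ⊆ 1--01 [E]
  m25 ⊆ -1-01,1--01
  m28 ⊆ -110- [E]
  m31 ⊆ 111-1 [E]
E = {-110-, 0--00, 0-0-0, 1--01, 111-1}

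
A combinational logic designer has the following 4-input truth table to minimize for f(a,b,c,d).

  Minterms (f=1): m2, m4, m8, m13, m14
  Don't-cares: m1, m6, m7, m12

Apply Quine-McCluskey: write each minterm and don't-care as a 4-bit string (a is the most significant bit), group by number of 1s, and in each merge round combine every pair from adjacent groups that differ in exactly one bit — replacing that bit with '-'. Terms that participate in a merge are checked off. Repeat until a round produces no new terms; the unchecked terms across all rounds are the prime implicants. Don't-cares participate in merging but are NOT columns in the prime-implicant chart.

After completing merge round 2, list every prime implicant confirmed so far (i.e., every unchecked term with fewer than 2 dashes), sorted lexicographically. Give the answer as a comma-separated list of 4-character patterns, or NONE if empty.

0-10, 0001, 011-, 1-00, 110-

Round 0: 0001 0010✓ 0100✓ 0110✓ 0111✓ 1000✓ 1100✓ 1101✓ 1110✓
Round 1: -100✓ -110✓ 0-10 01-0✓ 011- 1-00 11-0✓ 110-
Round 2: -1-0
PIs = {-1-0, 0-10, 0001, 011-, 1-00, 110-}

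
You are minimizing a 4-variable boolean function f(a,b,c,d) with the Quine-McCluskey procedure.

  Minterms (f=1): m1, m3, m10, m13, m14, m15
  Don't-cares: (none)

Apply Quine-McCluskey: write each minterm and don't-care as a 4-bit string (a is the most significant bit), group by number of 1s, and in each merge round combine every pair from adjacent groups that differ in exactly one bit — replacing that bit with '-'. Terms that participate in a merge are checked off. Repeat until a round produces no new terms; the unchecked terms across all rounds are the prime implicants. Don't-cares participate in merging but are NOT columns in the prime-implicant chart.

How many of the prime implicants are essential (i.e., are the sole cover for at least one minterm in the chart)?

3

[col 0] 0001*, 0011*, 1010*, 1101*, 1110*, 1111*
[col 1] 00-1, 1-10, 11-1, 111-
Prime implicants: 00-1, 1-10, 11-1, 111-
PI chart (minterm → PIs covering it):
  1 | 00-1  (sole → essential)
  3 | 00-1  (sole → essential)
  10 | 1-10  (sole → essential)
  13 | 11-1  (sole → essential)
  14 | 1-10,111-
  15 | 11-1,111-
Essential prime implicants: 00-1, 1-10, 11-1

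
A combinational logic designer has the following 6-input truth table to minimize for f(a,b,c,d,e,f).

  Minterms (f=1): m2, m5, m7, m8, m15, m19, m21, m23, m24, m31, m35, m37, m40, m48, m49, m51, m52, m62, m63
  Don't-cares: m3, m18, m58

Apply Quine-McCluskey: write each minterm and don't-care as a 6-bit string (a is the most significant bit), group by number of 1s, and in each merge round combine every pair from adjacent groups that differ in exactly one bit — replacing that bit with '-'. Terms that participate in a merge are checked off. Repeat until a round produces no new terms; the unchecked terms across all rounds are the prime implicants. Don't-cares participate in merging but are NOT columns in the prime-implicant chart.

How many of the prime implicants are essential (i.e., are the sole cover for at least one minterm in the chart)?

[col 0] 000010*, 000011*, 000101*, 000111*, 001000*, 001111*, 010010*, 010011*, 010101*, 010111*, 011000*, 011111*, 100011*, 100101*, 101000*, 110000*, 110001*, 110011*, 110100*, 111010*, 111110*, 111111*
[col 1] -00011*, -00101, -01000, -10011*, -11111, 0-0010*, 0-0011*, 0-0101*, 0-0111*, 0-1000, 0-1111*, 00-111*, 000-11*, 00001-*, 0001-1*, 01-111*, 010-11*, 01001-*, 0101-1*, 1-0011*, 110-00, 1100-1, 11000-, 111-10, 11111-
[col 2] --0011, 0--111, 0-0-11, 0-001-, 0-01-1
Prime implicants: --0011, -00101, -01000, -11111, 0--111, 0-0-11, 0-001-, 0-01-1, 0-1000, 110-00, 1100-1, 11000-, 111-10, 11111-
PI chart (minterm → PIs covering it):
  2 | 0-001-  (sole → essential)
  5 | -00101,0-01-1
  7 | 0--111,0-0-11,0-01-1
  8 | -01000,0-1000
  15 | 0--111  (sole → essential)
  19 | --0011,0-0-11,0-001-
  21 | 0-01-1  (sole → essential)
  23 | 0--111,0-0-11,0-01-1
  24 | 0-1000  (sole → essential)
  31 | -11111,0--111
  35 | --0011  (sole → essential)
  37 | -00101  (sole → essential)
  40 | -01000  (sole → essential)
  48 | 110-00,11000-
  49 | 1100-1,11000-
  51 | --0011,1100-1
  52 | 110-00  (sole → essential)
  62 | 111-10,11111-
  63 | -11111,11111-
Essential prime implicants: --0011, -00101, -01000, 0--111, 0-001-, 0-01-1, 0-1000, 110-00

8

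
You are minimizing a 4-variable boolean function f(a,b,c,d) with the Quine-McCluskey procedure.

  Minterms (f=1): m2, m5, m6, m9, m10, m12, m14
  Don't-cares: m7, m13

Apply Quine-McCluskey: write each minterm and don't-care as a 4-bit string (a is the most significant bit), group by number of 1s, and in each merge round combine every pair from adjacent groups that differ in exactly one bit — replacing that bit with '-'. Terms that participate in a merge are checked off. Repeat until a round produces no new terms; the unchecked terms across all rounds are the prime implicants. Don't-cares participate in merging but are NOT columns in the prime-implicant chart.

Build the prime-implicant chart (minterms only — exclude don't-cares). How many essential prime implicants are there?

size-2^0 implicants → 0010(✓)  0101(✓)  0110(✓)  0111(✓)  1001(✓)  1010(✓)  1100(✓)  1101(✓)  1110(✓)
size-2^1 implicants → -010(✓)  -101  -110(✓)  0-10(✓)  01-1  011-  1-01  1-10(✓)  11-0  110-
size-2^2 implicants → --10
Unchecked terms (primes): --10, -101, 01-1, 011-, 1-01, 11-0, 110-
Minterm coverage:
  m2 ⊆ --10 [E]
  m5 ⊆ -101,01-1
  m6 ⊆ --10,011-
  m9 ⊆ 1-01 [E]
  m10 ⊆ --10 [E]
  m12 ⊆ 11-0,110-
  m14 ⊆ --10,11-0
E = {--10, 1-01}

2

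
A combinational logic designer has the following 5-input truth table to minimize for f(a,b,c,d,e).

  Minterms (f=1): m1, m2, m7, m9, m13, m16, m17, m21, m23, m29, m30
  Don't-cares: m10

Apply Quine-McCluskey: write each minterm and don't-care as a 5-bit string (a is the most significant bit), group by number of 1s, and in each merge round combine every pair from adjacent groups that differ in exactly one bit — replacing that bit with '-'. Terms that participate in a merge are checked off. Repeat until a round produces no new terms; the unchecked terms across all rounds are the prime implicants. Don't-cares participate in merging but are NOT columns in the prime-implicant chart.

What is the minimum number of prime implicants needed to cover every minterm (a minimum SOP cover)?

size-2^0 implicants → 00001(✓)  00010(✓)  00111(✓)  01001(✓)  01010(✓)  01101(✓)  10000(✓)  10001(✓)  10101(✓)  10111(✓)  11101(✓)  11110
size-2^1 implicants → -0001  -0111  -1101  0-001  0-010  01-01  1-101  10-01  1000-  101-1
Unchecked terms (primes): -0001, -0111, -1101, 0-001, 0-010, 01-01, 1-101, 10-01, 1000-, 101-1, 11110
Minterm coverage:
  m1 ⊆ -0001,0-001
  m2 ⊆ 0-010 [E]
  m7 ⊆ -0111 [E]
  m9 ⊆ 0-001,01-01
  m13 ⊆ -1101,01-01
  m16 ⊆ 1000- [E]
  m17 ⊆ -0001,10-01,1000-
  m21 ⊆ 1-101,10-01,101-1
  m23 ⊆ -0111,101-1
  m29 ⊆ -1101,1-101
  m30 ⊆ 11110 [E]
E = {-0111, 0-010, 1000-, 11110}
Petrick residual → -0001, 01-01, 1-101
Cover = b'c'd'e + b'cde + a'c'de' + a'bd'e + acd'e + ab'c'd' + abcde'  |cover|=7

7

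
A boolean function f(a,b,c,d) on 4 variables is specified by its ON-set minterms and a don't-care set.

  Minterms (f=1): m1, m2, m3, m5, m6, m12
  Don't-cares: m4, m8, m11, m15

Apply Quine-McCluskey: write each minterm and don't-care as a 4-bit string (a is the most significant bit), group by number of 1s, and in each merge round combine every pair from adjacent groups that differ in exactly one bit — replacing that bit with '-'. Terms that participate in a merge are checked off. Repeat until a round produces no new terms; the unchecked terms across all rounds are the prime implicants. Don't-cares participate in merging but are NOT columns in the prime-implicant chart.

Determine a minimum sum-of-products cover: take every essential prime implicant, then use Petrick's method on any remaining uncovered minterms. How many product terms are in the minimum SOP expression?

Round 0: 0001✓ 0010✓ 0011✓ 0100✓ 0101✓ 0110✓ 1000✓ 1011✓ 1100✓ 1111✓
Round 1: -011 -100 0-01 0-10 00-1 001- 01-0 010- 1-00 1-11
PIs = {-011, -100, 0-01, 0-10, 00-1, 001-, 01-0, 010-, 1-00, 1-11}
Coverage chart:
  m1: 0-01,00-1
  m2: 0-10,001-
  m3: -011,00-1,001-
  m5: 0-01,010-
  m6: 0-10,01-0
  m12: -100,1-00
(no essential prime implicants)
Petrick residual → -011, -100, 0-01, 0-10
Min cover (4 terms): b'cd + bc'd' + a'c'd + a'cd'

4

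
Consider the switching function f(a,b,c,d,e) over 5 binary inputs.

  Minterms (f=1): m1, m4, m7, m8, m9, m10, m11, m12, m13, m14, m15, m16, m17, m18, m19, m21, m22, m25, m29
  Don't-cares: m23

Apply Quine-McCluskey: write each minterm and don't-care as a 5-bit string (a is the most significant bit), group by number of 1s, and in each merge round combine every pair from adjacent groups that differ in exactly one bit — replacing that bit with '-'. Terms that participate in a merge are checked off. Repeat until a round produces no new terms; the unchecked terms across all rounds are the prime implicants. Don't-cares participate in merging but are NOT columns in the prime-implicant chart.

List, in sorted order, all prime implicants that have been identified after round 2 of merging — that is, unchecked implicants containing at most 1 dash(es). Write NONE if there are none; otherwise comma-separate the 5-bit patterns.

-0111, 0-100, 0-111

[col 0] 00001*, 00100*, 00111*, 01000*, 01001*, 01010*, 01011*, 01100*, 01101*, 01110*, 01111*, 10000*, 10001*, 10010*, 10011*, 10101*, 10110*, 10111*, 11001*, 11101*
[col 1] -0001*, -0111, -1001*, -1101*, 0-001*, 0-100, 0-111, 01-00*, 01-01*, 01-10*, 01-11*, 010-0*, 010-1*, 0100-*, 0101-*, 011-0*, 011-1*, 0110-*, 0111-*, 1-001*, 1-101*, 10-01*, 10-10*, 10-11*, 100-0*, 100-1*, 1000-*, 1001-*, 101-1*, 1011-*, 11-01*
[col 2] --001, -1-01, 01--0*, 01--1*, 01-0-*, 01-1-*, 010--*, 011--*, 1--01, 10--1, 10-1-, 100--
[col 3] 01---
Prime implicants: --001, -0111, -1-01, 0-100, 0-111, 01---, 1--01, 10--1, 10-1-, 100--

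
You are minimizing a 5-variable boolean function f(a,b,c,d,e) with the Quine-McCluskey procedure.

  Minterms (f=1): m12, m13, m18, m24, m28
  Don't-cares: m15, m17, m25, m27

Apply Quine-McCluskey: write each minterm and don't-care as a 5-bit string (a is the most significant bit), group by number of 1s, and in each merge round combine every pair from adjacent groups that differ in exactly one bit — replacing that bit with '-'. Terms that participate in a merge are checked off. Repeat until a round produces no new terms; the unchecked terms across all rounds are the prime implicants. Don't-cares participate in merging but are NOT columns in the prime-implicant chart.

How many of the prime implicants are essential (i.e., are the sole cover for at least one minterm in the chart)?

Round 0: 01100✓ 01101✓ 01111✓ 10001✓ 10010 11000✓ 11001✓ 11011✓ 11100✓
Round 1: -1100 011-1 0110- 1-001 11-00 110-1 1100-
PIs = {-1100, 011-1, 0110-, 1-001, 10010, 11-00, 110-1, 1100-}
Coverage chart:
  m12: -1100,0110-
  m13: 011-1,0110-
  m18: 10010 ←essential
  m24: 11-00,1100-
  m28: -1100,11-00
Essential: 10010

1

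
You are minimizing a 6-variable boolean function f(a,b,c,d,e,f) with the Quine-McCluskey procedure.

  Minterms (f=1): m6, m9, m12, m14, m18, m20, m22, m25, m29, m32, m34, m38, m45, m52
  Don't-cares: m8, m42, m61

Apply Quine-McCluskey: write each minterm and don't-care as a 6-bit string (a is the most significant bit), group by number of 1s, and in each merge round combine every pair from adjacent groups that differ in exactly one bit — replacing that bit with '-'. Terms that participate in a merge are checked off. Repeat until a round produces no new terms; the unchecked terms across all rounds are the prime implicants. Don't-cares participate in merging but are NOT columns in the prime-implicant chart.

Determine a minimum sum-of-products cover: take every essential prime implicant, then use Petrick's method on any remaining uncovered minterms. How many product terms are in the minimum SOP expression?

8

size-2^0 implicants → 000110(✓)  001000(✓)  001001(✓)  001100(✓)  001110(✓)  010010(✓)  010100(✓)  010110(✓)  011001(✓)  011101(✓)  100000(✓)  100010(✓)  100110(✓)  101010(✓)  101101(✓)  110100(✓)  111101(✓)
size-2^1 implicants → -00110  -10100  -11101  0-0110  0-1001  00-110  001-00  00100-  0011-0  010-10  0101-0  011-01  1-1101  10-010  100-10  1000-0
Unchecked terms (primes): -00110, -10100, -11101, 0-0110, 0-1001, 00-110, 001-00, 00100-, 0011-0, 010-10, 0101-0, 011-01, 1-1101, 10-010, 100-10, 1000-0
Minterm coverage:
  m6 ⊆ -00110,0-0110,00-110
  m9 ⊆ 0-1001,00100-
  m12 ⊆ 001-00,0011-0
  m14 ⊆ 00-110,0011-0
  m18 ⊆ 010-10 [E]
  m20 ⊆ -10100,0101-0
  m22 ⊆ 0-0110,010-10,0101-0
  m25 ⊆ 0-1001,011-01
  m29 ⊆ -11101,011-01
  m32 ⊆ 1000-0 [E]
  m34 ⊆ 10-010,100-10,1000-0
  m38 ⊆ -00110,100-10
  m45 ⊆ 1-1101 [E]
  m52 ⊆ -10100 [E]
E = {-10100, 010-10, 1-1101, 1000-0}
Petrick residual → -00110, -11101, 0-1001, 0011-0
Cover = b'c'def' + bc'de'f' + bcde'f + a'cd'e'f + a'b'cdf' + a'bc'ef' + acde'f + ab'c'd'f'  |cover|=8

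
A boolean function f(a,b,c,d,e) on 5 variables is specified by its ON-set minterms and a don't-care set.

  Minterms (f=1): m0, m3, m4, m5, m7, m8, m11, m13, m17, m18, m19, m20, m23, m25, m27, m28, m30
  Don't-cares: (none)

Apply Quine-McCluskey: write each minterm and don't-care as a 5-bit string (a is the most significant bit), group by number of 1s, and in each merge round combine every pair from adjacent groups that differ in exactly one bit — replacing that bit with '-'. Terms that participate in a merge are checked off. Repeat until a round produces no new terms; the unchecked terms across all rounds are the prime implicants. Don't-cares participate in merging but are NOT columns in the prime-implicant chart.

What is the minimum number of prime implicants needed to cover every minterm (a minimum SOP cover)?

Round 0: 00000✓ 00011✓ 00100✓ 00101✓ 00111✓ 01000✓ 01011✓ 01101✓ 10001✓ 10010✓ 10011✓ 10100✓ 10111✓ 11001✓ 11011✓ 11100✓ 11110✓
Round 1: -0011✓ -0100 -0111✓ -1011✓ 0-000 0-011✓ 0-101 00-00 00-11✓ 001-1 0010- 1-001✓ 1-011✓ 1-100 10-11✓ 100-1✓ 1001- 110-1✓ 111-0
Round 2: --011 -0-11 1-0-1
PIs = {--011, -0-11, -0100, 0-000, 0-101, 00-00, 001-1, 0010-, 1-0-1, 1-100, 1001-, 111-0}
Coverage chart:
  m0: 0-000,00-00
  m3: --011,-0-11
  m4: -0100,00-00,0010-
  m5: 0-101,001-1,0010-
  m7: -0-11,001-1
  m8: 0-000 ←essential
  m11: --011 ←essential
  m13: 0-101 ←essential
  m17: 1-0-1 ←essential
  m18: 1001- ←essential
  m19: --011,-0-11,1-0-1,1001-
  m20: -0100,1-100
  m23: -0-11 ←essential
  m25: 1-0-1 ←essential
  m27: --011,1-0-1
  m28: 1-100,111-0
  m30: 111-0 ←essential
Essential: --011, -0-11, 0-000, 0-101, 1-0-1, 1001-, 111-0
Petrick residual → -0100
Min cover (8 terms): c'de + b'de + b'cd'e' + a'c'd'e' + a'cd'e + ac'e + ab'c'd + abce'

8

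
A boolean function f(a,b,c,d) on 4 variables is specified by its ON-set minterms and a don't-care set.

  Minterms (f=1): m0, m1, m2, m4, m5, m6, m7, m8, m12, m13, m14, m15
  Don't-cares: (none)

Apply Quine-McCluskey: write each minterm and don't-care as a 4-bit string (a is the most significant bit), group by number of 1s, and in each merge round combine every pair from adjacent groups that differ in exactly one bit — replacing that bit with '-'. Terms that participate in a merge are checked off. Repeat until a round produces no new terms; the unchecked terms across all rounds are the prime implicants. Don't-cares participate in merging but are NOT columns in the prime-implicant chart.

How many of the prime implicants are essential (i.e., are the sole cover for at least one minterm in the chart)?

[col 0] 0000*, 0001*, 0010*, 0100*, 0101*, 0110*, 0111*, 1000*, 1100*, 1101*, 1110*, 1111*
[col 1] -000*, -100*, -101*, -110*, -111*, 0-00*, 0-01*, 0-10*, 00-0*, 000-*, 01-0*, 01-1*, 010-*, 011-*, 1-00*, 11-0*, 11-1*, 110-*, 111-*
[col 2] --00, -1-0*, -1-1*, -10-*, -11-*, 0--0, 0-0-, 01--*, 11--*
[col 3] -1--
Prime implicants: --00, -1--, 0--0, 0-0-
PI chart (minterm → PIs covering it):
  0 | --00,0--0,0-0-
  1 | 0-0-  (sole → essential)
  2 | 0--0  (sole → essential)
  4 | --00,-1--,0--0,0-0-
  5 | -1--,0-0-
  6 | -1--,0--0
  7 | -1--  (sole → essential)
  8 | --00  (sole → essential)
  12 | --00,-1--
  13 | -1--  (sole → essential)
  14 | -1--  (sole → essential)
  15 | -1--  (sole → essential)
Essential prime implicants: --00, -1--, 0--0, 0-0-

4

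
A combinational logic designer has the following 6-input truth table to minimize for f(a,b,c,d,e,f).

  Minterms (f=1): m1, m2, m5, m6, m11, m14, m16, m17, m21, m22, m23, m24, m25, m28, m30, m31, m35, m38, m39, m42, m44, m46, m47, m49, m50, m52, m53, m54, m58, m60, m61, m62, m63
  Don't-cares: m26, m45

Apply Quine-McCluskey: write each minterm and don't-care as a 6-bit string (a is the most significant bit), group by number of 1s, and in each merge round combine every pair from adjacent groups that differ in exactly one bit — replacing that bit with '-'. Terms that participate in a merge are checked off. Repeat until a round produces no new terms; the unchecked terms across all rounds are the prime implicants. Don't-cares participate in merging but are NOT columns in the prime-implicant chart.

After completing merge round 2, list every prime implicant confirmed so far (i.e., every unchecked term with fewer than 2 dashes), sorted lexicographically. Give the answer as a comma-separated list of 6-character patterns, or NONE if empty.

Round 0: 000001✓ 000010✓ 000101✓ 000110✓ 001011 001110✓ 010000✓ 010001✓ 010101✓ 010110✓ 010111✓ 011000✓ 011001✓ 011010✓ 011100✓ 011110✓ 011111✓ 100011✓ 100110✓ 100111✓ 101010✓ 101100✓ 101101✓ 101110✓ 101111✓ 110001✓ 110010✓ 110100✓ 110101✓ 110110✓ 111010✓ 111100✓ 111101✓ 111110✓ 111111✓
Round 1: -00110✓ -01110✓ -10001✓ -10101✓ -10110✓ -11010✓ -11100✓ -11110✓ -11111✓ 0-0001✓ 0-0101✓ 0-0110✓ 0-1110✓ 00-110✓ 000-01✓ 000-10 01-000✓ 01-001✓ 01-110✓ 01-111✓ 010-01✓ 01000-✓ 0101-1 01011-✓ 011-00✓ 011-10✓ 0110-0✓ 01100-✓ 0111-0✓ 01111-✓ 1-0110✓ 1-1010✓ 1-1100✓ 1-1101✓ 1-1110✓ 1-1111✓ 10-110✓ 10-111✓ 100-11 10011-✓ 101-10✓ 1011-0✓ 1011-1✓ 10110-✓ 10111-✓ 11-010✓ 11-100✓ 11-101✓ 11-110✓ 110-01✓ 110-10✓ 1101-0✓ 11010-✓ 111-10✓ 1111-0✓ 1111-1✓ 11110-✓ 11111-✓
Round 2: --0110✓ --1110✓ -0-110✓ -1-110✓ -10-01 -11-10 -111-0 -1111- 0--110✓ 0-0-01 01-00- 01-11- 011--0 1--110✓ 1-1-10 1-11-0✓ 1-11-1✓ 1-110-✓ 1-111-✓ 10-11- 1011--✓ 11--10 11-1-0 11-10- 1111--✓
Round 3: ---110 1-11--
PIs = {---110, -10-01, -11-10, -111-0, -1111-, 0-0-01, 000-10, 001011, 01-00-, 01-11-, 0101-1, 011--0, 1-1-10, 1-11--, 10-11-, 100-11, 11--10, 11-1-0, 11-10-}

000-10, 001011, 0101-1, 100-11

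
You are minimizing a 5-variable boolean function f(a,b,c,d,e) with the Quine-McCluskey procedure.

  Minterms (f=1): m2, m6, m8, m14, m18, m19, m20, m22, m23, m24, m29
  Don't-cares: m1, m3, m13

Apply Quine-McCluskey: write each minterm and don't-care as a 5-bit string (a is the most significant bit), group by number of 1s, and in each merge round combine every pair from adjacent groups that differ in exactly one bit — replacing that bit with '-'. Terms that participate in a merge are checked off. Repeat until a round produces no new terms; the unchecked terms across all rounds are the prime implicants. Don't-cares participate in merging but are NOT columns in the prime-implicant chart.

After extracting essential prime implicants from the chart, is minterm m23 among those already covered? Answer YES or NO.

YES

[col 0] 00001*, 00010*, 00011*, 00110*, 01000*, 01101*, 01110*, 10010*, 10011*, 10100*, 10110*, 10111*, 11000*, 11101*
[col 1] -0010*, -0011*, -0110*, -1000, -1101, 0-110, 00-10*, 000-1, 0001-*, 10-10*, 10-11*, 1001-*, 101-0, 1011-*
[col 2] -0-10, -001-, 10-1-
Prime implicants: -0-10, -001-, -1000, -1101, 0-110, 000-1, 10-1-, 101-0
PI chart (minterm → PIs covering it):
  2 | -0-10,-001-
  6 | -0-10,0-110
  8 | -1000  (sole → essential)
  14 | 0-110  (sole → essential)
  18 | -0-10,-001-,10-1-
  19 | -001-,10-1-
  20 | 101-0  (sole → essential)
  22 | -0-10,10-1-,101-0
  23 | 10-1-  (sole → essential)
  24 | -1000  (sole → essential)
  29 | -1101  (sole → essential)
Essential prime implicants: -1000, -1101, 0-110, 10-1-, 101-0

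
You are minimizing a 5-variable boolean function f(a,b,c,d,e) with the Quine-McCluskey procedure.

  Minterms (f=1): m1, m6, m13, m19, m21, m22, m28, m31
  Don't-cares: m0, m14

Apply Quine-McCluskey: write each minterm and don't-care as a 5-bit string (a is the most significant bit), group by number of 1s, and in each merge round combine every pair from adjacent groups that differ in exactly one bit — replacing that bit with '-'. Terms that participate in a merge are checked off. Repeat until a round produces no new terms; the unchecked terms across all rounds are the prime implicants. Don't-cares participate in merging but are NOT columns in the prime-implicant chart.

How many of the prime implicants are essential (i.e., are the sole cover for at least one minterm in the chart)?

[col 0] 00000*, 00001*, 00110*, 01101, 01110*, 10011, 10101, 10110*, 11100, 11111
[col 1] -0110, 0-110, 0000-
Prime implicants: -0110, 0-110, 0000-, 01101, 10011, 10101, 11100, 11111
PI chart (minterm → PIs covering it):
  1 | 0000-  (sole → essential)
  6 | -0110,0-110
  13 | 01101  (sole → essential)
  19 | 10011  (sole → essential)
  21 | 10101  (sole → essential)
  22 | -0110  (sole → essential)
  28 | 11100  (sole → essential)
  31 | 11111  (sole → essential)
Essential prime implicants: -0110, 0000-, 01101, 10011, 10101, 11100, 11111

7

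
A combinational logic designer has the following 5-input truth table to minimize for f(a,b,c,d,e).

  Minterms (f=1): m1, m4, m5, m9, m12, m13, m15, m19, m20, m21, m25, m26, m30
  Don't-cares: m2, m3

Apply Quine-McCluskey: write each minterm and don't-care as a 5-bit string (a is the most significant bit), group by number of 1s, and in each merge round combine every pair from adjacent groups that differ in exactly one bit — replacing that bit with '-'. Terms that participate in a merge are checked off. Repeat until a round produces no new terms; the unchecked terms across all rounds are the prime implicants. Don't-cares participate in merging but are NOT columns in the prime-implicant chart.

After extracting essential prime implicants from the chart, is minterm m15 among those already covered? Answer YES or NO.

Round 0: 00001✓ 00010✓ 00011✓ 00100✓ 00101✓ 01001✓ 01100✓ 01101✓ 01111✓ 10011✓ 10100✓ 10101✓ 11001✓ 11010✓ 11110✓
Round 1: -0011 -0100✓ -0101✓ -1001 0-001✓ 0-100✓ 0-101✓ 00-01✓ 000-1 0001- 0010-✓ 01-01✓ 011-1 0110-✓ 1010-✓ 11-10
Round 2: -010- 0--01 0-10-
PIs = {-0011, -010-, -1001, 0--01, 0-10-, 000-1, 0001-, 011-1, 11-10}
Coverage chart:
  m1: 0--01,000-1
  m4: -010-,0-10-
  m5: -010-,0--01,0-10-
  m9: -1001,0--01
  m12: 0-10- ←essential
  m13: 0--01,0-10-,011-1
  m15: 011-1 ←essential
  m19: -0011 ←essential
  m20: -010- ←essential
  m21: -010- ←essential
  m25: -1001 ←essential
  m26: 11-10 ←essential
  m30: 11-10 ←essential
Essential: -0011, -010-, -1001, 0-10-, 011-1, 11-10

YES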